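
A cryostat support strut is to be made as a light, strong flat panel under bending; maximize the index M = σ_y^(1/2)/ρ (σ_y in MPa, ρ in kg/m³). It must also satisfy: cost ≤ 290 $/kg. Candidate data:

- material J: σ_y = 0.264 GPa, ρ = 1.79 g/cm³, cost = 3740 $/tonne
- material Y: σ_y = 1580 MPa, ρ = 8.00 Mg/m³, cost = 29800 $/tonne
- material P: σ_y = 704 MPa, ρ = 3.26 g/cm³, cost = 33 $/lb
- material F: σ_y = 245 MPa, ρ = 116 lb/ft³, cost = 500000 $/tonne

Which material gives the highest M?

Screen on constraints: cost ≤ 290 $/kg. Survivors: material J, material Y, material P.
Convert each candidate to consistent units, then evaluate M:
  material J: σ_y = 264.0 MPa, ρ = 1790 kg/m³
  material Y: σ_y = 1580 MPa, ρ = 8000 kg/m³
  material P: σ_y = 704.0 MPa, ρ = 3260 kg/m³
  material J: M = 9.08×10⁻³
  material P: M = 8.14×10⁻³
  material Y: M = 4.97×10⁻³
The maximum is for material J.

material J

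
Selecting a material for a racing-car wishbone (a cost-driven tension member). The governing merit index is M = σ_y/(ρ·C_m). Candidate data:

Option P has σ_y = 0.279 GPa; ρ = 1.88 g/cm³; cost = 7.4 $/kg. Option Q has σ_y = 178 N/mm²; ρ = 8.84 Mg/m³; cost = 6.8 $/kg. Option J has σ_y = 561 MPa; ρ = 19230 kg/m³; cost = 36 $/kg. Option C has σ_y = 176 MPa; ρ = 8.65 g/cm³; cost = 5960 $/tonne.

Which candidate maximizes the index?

option P

Convert each candidate to consistent units, then evaluate M:
  option P: σ_y = 279.0 MPa, ρ = 1880 kg/m³, cost = 7.400 $/kg
  option Q: σ_y = 178.0 MPa, ρ = 8840 kg/m³, cost = 6.800 $/kg
  option J: σ_y = 561.0 MPa, ρ = 19230 kg/m³, cost = 36.00 $/kg
  option C: σ_y = 176.0 MPa, ρ = 8650 kg/m³, cost = 5.960 $/kg
  option P: M = 20.1 kN·m per $
  option C: M = 3.41 kN·m per $
  option Q: M = 2.96 kN·m per $
  option J: M = 0.810 kN·m per $
The maximum is for option P.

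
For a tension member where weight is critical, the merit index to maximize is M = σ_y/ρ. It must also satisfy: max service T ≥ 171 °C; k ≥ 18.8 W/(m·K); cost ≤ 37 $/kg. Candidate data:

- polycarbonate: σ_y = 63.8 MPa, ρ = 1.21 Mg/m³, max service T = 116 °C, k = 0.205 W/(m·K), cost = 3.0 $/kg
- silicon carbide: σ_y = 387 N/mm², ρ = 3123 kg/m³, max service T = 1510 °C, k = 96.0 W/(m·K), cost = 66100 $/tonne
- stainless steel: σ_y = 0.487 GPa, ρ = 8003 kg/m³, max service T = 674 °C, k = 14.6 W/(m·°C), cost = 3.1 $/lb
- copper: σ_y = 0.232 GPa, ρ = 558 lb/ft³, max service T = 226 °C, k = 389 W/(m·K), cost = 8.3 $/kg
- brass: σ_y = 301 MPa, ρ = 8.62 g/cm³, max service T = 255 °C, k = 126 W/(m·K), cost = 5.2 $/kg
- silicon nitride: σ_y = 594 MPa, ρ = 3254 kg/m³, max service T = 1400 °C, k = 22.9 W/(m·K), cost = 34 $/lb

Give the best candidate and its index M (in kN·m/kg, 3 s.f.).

brass, M = 34.9 kN·m/kg

Screen on constraints: max service T ≥ 171 °C; k ≥ 18.8 W/(m·K); cost ≤ 37 $/kg. Survivors: copper, brass.
In SI units:
  copper: σ_y = 232.0 MPa, ρ = 8938 kg/m³
  brass: σ_y = 301.0 MPa, ρ = 8620 kg/m³
  brass: M = 34.9 kN·m/kg
  copper: M = 26.0 kN·m/kg
Brass has the largest M.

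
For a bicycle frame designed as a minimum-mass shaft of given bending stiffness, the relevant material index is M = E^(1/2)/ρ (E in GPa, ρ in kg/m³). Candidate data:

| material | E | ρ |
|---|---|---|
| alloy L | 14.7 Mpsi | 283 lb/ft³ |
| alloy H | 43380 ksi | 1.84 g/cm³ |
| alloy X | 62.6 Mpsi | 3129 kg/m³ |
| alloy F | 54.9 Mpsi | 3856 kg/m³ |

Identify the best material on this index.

Convert each candidate to consistent units, then evaluate M:
  alloy L: E = 101.4 GPa, ρ = 4533 kg/m³
  alloy H: E = 299.1 GPa, ρ = 1840 kg/m³
  alloy X: E = 431.6 GPa, ρ = 3129 kg/m³
  alloy F: E = 378.5 GPa, ρ = 3856 kg/m³
  alloy H: M = 9.40×10⁻³
  alloy X: M = 6.64×10⁻³
  alloy F: M = 5.05×10⁻³
  alloy L: M = 2.22×10⁻³
The maximum is for alloy H.

alloy H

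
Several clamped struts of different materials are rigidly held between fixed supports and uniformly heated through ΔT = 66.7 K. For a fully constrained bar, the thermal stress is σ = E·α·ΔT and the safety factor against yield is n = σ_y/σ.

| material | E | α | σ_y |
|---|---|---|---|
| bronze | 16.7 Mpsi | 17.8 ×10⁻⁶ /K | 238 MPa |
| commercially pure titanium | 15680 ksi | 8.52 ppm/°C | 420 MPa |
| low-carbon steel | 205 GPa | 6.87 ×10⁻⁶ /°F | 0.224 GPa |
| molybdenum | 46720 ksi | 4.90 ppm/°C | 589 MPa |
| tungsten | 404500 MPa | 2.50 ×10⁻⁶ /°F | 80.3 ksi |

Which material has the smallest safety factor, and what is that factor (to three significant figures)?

low-carbon steel, n = 1.32

With everything in SI (GPa, ×10⁻⁶/K, MPa):
  bronze: E = 115.1, α = 17.8, σ_y = 238.0 → σ = 137 MPa, n = 1.74
  commercially pure titanium: E = 108.1, α = 8.52, σ_y = 420.0 → σ = 61.4 MPa, n = 6.84
  low-carbon steel: E = 205.0, α = 12.4, σ_y = 224.0 → σ = 169 MPa, n = 1.32
  molybdenum: E = 322.1, α = 4.90, σ_y = 589.0 → σ = 105 MPa, n = 5.59
  tungsten: E = 404.5, α = 4.50, σ_y = 553.6 → σ = 121 MPa, n = 4.56
Low-carbon steel has the lowest safety factor, n = 1.32.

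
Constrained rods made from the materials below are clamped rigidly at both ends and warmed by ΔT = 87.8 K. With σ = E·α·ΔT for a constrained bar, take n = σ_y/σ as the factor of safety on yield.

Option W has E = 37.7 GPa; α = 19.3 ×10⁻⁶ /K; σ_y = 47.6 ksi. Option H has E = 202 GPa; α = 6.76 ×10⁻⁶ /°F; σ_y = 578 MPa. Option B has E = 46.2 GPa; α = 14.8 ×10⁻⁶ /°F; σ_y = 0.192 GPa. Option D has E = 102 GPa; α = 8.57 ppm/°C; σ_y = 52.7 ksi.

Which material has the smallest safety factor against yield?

option B

Converting E to GPa, α to ×10⁻⁶/K, σ_y to MPa, then σ and n for each:
  option W: E = 37.70, α = 19.3, σ_y = 328.2 → σ = 63.9 MPa, n = 5.14
  option H: E = 202.0, α = 12.2, σ_y = 578.0 → σ = 216 MPa, n = 2.68
  option B: E = 46.20, α = 26.6, σ_y = 192.0 → σ = 108 MPa, n = 1.78
  option D: E = 102.0, α = 8.57, σ_y = 363.4 → σ = 76.7 MPa, n = 4.73
Smallest n: option B with n = 1.78.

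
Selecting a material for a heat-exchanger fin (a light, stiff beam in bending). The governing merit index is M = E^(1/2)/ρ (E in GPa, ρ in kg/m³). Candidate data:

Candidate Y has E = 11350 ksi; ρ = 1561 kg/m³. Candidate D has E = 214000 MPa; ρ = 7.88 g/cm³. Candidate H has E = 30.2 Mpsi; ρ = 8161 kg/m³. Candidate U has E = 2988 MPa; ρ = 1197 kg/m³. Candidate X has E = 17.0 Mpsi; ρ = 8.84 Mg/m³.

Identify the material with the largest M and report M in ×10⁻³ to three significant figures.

candidate Y, M = 5.67×10⁻³

In SI units:
  candidate Y: E = 78.26 GPa, ρ = 1561 kg/m³
  candidate D: E = 214.0 GPa, ρ = 7880 kg/m³
  candidate H: E = 208.2 GPa, ρ = 8161 kg/m³
  candidate U: E = 2.988 GPa, ρ = 1197 kg/m³
  candidate X: E = 117.2 GPa, ρ = 8840 kg/m³
  candidate Y: M = 5.67×10⁻³
  candidate D: M = 1.86×10⁻³
  candidate H: M = 1.77×10⁻³
  candidate U: M = 1.44×10⁻³
  candidate X: M = 1.22×10⁻³
Highest index: candidate Y.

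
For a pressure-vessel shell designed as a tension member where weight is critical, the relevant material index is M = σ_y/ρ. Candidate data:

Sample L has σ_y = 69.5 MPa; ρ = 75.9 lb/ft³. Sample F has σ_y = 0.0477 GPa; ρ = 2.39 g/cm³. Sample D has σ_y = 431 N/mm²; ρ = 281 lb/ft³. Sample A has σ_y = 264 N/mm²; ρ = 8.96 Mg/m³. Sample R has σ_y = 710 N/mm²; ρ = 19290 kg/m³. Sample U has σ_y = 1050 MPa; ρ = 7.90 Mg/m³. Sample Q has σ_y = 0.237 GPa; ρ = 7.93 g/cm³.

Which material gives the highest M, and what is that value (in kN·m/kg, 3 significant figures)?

Putting every candidate on a common basis:
  sample L: σ_y = 69.50 MPa, ρ = 1216 kg/m³
  sample F: σ_y = 47.70 MPa, ρ = 2390 kg/m³
  sample D: σ_y = 431.0 MPa, ρ = 4501 kg/m³
  sample A: σ_y = 264.0 MPa, ρ = 8960 kg/m³
  sample R: σ_y = 710.0 MPa, ρ = 19290 kg/m³
  sample U: σ_y = 1050 MPa, ρ = 7900 kg/m³
  sample Q: σ_y = 237.0 MPa, ρ = 7930 kg/m³
  sample U: M = 133 kN·m/kg
  sample D: M = 95.8 kN·m/kg
  sample L: M = 57.2 kN·m/kg
  sample R: M = 36.8 kN·m/kg
  sample Q: M = 29.9 kN·m/kg
  sample A: M = 29.5 kN·m/kg
  sample F: M = 20.0 kN·m/kg
Sample U has the largest M.

sample U, M = 133 kN·m/kg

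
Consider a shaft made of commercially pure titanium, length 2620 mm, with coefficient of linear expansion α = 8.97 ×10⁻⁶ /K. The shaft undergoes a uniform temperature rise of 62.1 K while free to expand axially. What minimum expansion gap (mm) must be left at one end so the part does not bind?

ΔL = α·L₀·ΔT = 8.97×10⁻⁶ × 2620 mm × 62.10 K = 1.46 mm.

1.46 mm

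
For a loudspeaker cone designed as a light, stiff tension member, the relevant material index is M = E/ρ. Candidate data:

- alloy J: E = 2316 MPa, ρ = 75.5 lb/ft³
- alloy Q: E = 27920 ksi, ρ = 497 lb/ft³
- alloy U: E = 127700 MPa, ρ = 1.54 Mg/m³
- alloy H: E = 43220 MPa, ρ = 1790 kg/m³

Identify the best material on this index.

alloy U

Convert each candidate to consistent units, then evaluate M:
  alloy J: E = 2.316 GPa, ρ = 1209 kg/m³
  alloy Q: E = 192.5 GPa, ρ = 7961 kg/m³
  alloy U: E = 127.7 GPa, ρ = 1540 kg/m³
  alloy H: E = 43.22 GPa, ρ = 1790 kg/m³
  alloy U: M = 82.9 MN·m/kg
  alloy Q: M = 24.2 MN·m/kg
  alloy H: M = 24.1 MN·m/kg
  alloy J: M = 1.92 MN·m/kg
Alloy U has the largest M.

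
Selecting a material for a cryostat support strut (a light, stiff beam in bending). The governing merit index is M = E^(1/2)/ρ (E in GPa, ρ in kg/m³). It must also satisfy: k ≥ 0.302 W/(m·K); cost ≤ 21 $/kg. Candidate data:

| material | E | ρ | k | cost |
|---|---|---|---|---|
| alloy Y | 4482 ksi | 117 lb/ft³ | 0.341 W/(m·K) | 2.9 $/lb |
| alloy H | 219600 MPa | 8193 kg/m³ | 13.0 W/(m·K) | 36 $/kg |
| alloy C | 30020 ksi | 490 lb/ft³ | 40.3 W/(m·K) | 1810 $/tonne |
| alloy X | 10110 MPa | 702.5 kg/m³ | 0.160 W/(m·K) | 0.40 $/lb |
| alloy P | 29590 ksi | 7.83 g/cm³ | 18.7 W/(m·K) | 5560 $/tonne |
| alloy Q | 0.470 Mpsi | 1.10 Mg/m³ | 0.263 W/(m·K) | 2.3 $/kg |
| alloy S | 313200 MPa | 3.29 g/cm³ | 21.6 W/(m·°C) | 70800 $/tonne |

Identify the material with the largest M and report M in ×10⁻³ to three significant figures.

alloy Y, M = 2.97×10⁻³

Screen on constraints: k ≥ 0.302 W/(m·K); cost ≤ 21 $/kg. Survivors: alloy Y, alloy C, alloy P.
Normalizing units and computing the index:
  alloy Y: E = 30.90 GPa, ρ = 1874 kg/m³
  alloy C: E = 207.0 GPa, ρ = 7849 kg/m³
  alloy P: E = 204.0 GPa, ρ = 7830 kg/m³
  alloy Y: M = 2.97×10⁻³
  alloy C: M = 1.83×10⁻³
  alloy P: M = 1.82×10⁻³
Alloy Y ranks first.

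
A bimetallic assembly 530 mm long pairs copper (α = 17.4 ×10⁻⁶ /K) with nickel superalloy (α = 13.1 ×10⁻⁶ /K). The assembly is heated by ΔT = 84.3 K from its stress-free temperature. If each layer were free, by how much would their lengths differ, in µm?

Δα = |17.4 − 13.1|×10⁻⁶/K = 4.30×10⁻⁶/K.
ΔL_mismatch = Δα·L·ΔT = 4.30×10⁻⁶ × 530.0 mm × 84.3 K = 192 µm.

192 µm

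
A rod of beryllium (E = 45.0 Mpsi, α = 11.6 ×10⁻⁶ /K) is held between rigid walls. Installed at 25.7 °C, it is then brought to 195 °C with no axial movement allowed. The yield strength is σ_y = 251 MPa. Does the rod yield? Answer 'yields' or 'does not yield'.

E = 45.0 Mpsi = 310.3 GPa.
ΔT = 169.3 K. Constrained thermal stress σ = E·α·ΔT = 310.3×10³ MPa × 11.6×10⁻⁶ × 169.3 = 609 MPa (compressive).
Compare to σ_y = 251 MPa: σ ≥ σ_y, so it yields.

yields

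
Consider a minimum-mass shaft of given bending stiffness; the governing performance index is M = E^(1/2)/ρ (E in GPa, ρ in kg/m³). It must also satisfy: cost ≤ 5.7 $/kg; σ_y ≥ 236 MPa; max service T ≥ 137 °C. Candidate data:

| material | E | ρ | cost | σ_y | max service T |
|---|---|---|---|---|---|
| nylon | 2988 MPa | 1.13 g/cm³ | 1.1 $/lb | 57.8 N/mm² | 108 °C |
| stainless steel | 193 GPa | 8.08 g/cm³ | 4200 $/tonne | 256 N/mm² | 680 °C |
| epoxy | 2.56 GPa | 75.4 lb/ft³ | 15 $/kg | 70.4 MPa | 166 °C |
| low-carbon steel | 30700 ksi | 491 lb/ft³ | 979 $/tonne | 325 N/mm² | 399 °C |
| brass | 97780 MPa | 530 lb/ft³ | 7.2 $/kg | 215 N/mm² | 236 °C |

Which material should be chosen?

low-carbon steel

Screen on constraints: cost ≤ 5.7 $/kg; σ_y ≥ 236 MPa; max service T ≥ 137 °C. Survivors: stainless steel, low-carbon steel.
Normalizing units and computing the index:
  stainless steel: E = 193.0 GPa, ρ = 8080 kg/m³
  low-carbon steel: E = 211.7 GPa, ρ = 7865 kg/m³
  low-carbon steel: M = 1.85×10⁻³
  stainless steel: M = 1.72×10⁻³
Highest index: low-carbon steel.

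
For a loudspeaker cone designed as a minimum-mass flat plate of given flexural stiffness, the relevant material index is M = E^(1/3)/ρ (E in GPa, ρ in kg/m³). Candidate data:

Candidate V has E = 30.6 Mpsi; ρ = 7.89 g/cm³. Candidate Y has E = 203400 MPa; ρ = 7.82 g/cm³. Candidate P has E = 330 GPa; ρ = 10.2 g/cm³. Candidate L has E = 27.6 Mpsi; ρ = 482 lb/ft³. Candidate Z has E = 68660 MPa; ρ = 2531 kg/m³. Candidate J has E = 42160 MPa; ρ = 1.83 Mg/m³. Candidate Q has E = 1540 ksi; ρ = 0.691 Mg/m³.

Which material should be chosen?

Convert each candidate to consistent units, then evaluate M:
  candidate V: E = 211.0 GPa, ρ = 7890 kg/m³
  candidate Y: E = 203.4 GPa, ρ = 7820 kg/m³
  candidate P: E = 330.0 GPa, ρ = 10200 kg/m³
  candidate L: E = 190.3 GPa, ρ = 7721 kg/m³
  candidate Z: E = 68.66 GPa, ρ = 2531 kg/m³
  candidate J: E = 42.16 GPa, ρ = 1830 kg/m³
  candidate Q: E = 10.62 GPa, ρ = 691.0 kg/m³
  candidate Q: M = 3.18×10⁻³
  candidate J: M = 1.90×10⁻³
  candidate Z: M = 1.62×10⁻³
  candidate V: M = 0.755×10⁻³
  candidate Y: M = 0.752×10⁻³
  candidate L: M = 0.745×10⁻³
  candidate P: M = 0.677×10⁻³
Candidate Q has the largest M.

candidate Q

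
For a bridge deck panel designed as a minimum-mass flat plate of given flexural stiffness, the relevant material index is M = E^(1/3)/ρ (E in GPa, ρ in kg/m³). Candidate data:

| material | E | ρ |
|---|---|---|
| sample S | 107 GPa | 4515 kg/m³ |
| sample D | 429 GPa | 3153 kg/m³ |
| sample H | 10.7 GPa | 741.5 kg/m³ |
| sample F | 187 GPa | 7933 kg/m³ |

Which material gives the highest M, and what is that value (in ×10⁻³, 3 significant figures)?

Computing M directly (units already consistent):
  sample H: M = 2.97×10⁻³
  sample D: M = 2.39×10⁻³
  sample S: M = 1.05×10⁻³
  sample F: M = 0.721×10⁻³
Highest index: sample H.

sample H, M = 2.97×10⁻³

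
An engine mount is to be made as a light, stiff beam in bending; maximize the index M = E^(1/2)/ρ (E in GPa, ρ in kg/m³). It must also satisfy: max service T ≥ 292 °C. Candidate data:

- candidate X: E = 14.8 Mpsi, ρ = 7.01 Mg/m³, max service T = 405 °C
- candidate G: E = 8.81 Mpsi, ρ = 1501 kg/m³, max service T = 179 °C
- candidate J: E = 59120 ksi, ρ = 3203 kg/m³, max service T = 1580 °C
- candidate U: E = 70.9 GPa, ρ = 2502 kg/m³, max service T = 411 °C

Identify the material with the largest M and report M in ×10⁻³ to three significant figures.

Screen on constraints: max service T ≥ 292 °C. Survivors: candidate X, candidate J, candidate U.
Normalizing units and computing the index:
  candidate X: E = 102.0 GPa, ρ = 7010 kg/m³
  candidate J: E = 407.6 GPa, ρ = 3203 kg/m³
  candidate U: E = 70.90 GPa, ρ = 2502 kg/m³
  candidate J: M = 6.30×10⁻³
  candidate U: M = 3.37×10⁻³
  candidate X: M = 1.44×10⁻³
The maximum is for candidate J.

candidate J, M = 6.30×10⁻³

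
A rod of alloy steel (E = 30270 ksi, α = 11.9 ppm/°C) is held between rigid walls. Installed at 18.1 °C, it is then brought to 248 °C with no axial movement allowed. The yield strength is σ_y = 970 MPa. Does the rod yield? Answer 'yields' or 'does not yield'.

does not yield

E = 30270 ksi = 208.7 GPa.
ΔT = 229.9 K. Constrained thermal stress σ = E·α·ΔT = 208.7×10³ MPa × 11.9×10⁻⁶ × 229.9 = 571 MPa (compressive).
Compare to σ_y = 970 MPa: σ < σ_y, so it does not yield.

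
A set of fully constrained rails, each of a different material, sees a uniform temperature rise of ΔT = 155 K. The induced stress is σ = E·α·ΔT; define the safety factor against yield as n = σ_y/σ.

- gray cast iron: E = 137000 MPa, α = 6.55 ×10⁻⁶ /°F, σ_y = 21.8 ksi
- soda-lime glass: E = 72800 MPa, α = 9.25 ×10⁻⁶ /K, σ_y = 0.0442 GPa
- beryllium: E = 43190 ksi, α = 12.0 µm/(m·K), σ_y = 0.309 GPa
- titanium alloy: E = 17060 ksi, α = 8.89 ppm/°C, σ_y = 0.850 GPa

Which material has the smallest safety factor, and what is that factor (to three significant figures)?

Converting E to GPa, α to ×10⁻⁶/K, σ_y to MPa, then σ and n for each:
  gray cast iron: E = 137.0, α = 11.8, σ_y = 150.3 → σ = 250 MPa, n = 0.600
  soda-lime glass: E = 72.80, α = 9.25, σ_y = 44.20 → σ = 104 MPa, n = 0.423
  beryllium: E = 297.8, α = 12.0, σ_y = 309.0 → σ = 554 MPa, n = 0.558
  titanium alloy: E = 117.6, α = 8.89, σ_y = 850.0 → σ = 162 MPa, n = 5.24
Soda-lime glass has the lowest safety factor, n = 0.423.

soda-lime glass, n = 0.423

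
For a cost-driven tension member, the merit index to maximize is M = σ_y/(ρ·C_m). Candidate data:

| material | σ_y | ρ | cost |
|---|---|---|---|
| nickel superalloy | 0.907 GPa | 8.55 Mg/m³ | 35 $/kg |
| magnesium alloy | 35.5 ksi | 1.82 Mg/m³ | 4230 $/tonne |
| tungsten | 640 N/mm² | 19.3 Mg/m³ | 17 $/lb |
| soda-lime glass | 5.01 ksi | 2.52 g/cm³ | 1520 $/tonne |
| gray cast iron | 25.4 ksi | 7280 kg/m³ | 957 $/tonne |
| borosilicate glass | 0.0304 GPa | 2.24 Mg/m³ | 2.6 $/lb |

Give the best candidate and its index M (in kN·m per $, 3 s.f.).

magnesium alloy, M = 31.8 kN·m per $

In SI units:
  nickel superalloy: σ_y = 907.0 MPa, ρ = 8550 kg/m³, cost = 35.00 $/kg
  magnesium alloy: σ_y = 244.8 MPa, ρ = 1820 kg/m³, cost = 4.230 $/kg
  tungsten: σ_y = 640.0 MPa, ρ = 19300 kg/m³, cost = 37.48 $/kg
  soda-lime glass: σ_y = 34.54 MPa, ρ = 2520 kg/m³, cost = 1.520 $/kg
  gray cast iron: σ_y = 175.1 MPa, ρ = 7280 kg/m³, cost = 0.9570 $/kg
  borosilicate glass: σ_y = 30.40 MPa, ρ = 2240 kg/m³, cost = 5.732 $/kg
  magnesium alloy: M = 31.8 kN·m per $
  gray cast iron: M = 25.1 kN·m per $
  soda-lime glass: M = 9.02 kN·m per $
  nickel superalloy: M = 3.03 kN·m per $
  borosilicate glass: M = 2.37 kN·m per $
  tungsten: M = 0.885 kN·m per $
Highest index: magnesium alloy.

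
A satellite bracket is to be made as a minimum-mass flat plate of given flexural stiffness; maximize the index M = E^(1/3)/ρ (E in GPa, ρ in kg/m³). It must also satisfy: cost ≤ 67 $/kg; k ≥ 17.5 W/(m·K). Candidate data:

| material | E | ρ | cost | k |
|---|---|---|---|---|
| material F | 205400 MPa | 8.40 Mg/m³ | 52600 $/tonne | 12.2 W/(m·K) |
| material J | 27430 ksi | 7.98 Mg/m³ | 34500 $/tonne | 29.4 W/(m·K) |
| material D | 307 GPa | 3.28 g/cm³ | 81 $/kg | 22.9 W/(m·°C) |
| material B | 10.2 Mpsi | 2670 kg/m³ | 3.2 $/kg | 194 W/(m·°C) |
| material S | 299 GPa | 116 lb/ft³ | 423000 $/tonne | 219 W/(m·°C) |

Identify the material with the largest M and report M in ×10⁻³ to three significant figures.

Screen on constraints: cost ≤ 67 $/kg; k ≥ 17.5 W/(m·K). Survivors: material J, material B.
Convert each candidate to consistent units, then evaluate M:
  material J: E = 189.1 GPa, ρ = 7980 kg/m³
  material B: E = 70.33 GPa, ρ = 2670 kg/m³
  material B: M = 1.55×10⁻³
  material J: M = 0.719×10⁻³
The maximum is for material B.

material B, M = 1.55×10⁻³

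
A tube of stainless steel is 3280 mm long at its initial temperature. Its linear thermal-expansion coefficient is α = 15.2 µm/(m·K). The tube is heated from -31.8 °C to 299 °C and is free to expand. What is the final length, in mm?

3296.5 mm

ΔT = 299 − (-31.8) = 330.8 K.
ΔL = α·L₀·ΔT = 15.2×10⁻⁶ × 3280 mm × 330.8 K = 16.5 mm.
L = L₀ + ΔL = 3280 + 16.5 = 3296.5 mm.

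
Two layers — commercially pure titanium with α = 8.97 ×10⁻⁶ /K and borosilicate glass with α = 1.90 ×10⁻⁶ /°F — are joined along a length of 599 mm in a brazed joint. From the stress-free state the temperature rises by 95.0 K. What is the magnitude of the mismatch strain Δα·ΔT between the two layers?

5.27×10⁻⁴

borosilicate glass: α = 1.90×10⁻⁶/°F × 9/5 = 3.42×10⁻⁶/K.
Δα = |8.97 − 3.42|×10⁻⁶/K = 5.55×10⁻⁶/K.
Mismatch strain = Δα·ΔT = 5.55×10⁻⁶ × 95.0 = 5.27×10⁻⁴.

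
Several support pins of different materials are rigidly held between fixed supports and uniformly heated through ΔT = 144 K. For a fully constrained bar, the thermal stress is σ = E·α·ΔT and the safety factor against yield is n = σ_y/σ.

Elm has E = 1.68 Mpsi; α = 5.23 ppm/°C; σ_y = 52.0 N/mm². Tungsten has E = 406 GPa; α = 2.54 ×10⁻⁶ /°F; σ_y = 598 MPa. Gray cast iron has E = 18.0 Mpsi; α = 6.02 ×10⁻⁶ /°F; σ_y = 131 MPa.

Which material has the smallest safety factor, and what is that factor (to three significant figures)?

In consistent units (E in GPa, α in ×10⁻⁶/K, σ_y in MPa):
  elm: E = 11.58, α = 5.23, σ_y = 52.00 → σ = 8.72 MPa, n = 5.96
  tungsten: E = 406.0, α = 4.57, σ_y = 598.0 → σ = 267 MPa, n = 2.24
  gray cast iron: E = 124.1, α = 10.8, σ_y = 131.0 → σ = 194 MPa, n = 0.676
Smallest n: gray cast iron with n = 0.676.

gray cast iron, n = 0.676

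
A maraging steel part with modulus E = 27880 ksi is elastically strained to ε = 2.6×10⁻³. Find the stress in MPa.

E = 27880 ksi = 192.2 GPa.
σ = E·ε = 192200 MPa × 2.6×10⁻³ = 500 MPa.

500 MPa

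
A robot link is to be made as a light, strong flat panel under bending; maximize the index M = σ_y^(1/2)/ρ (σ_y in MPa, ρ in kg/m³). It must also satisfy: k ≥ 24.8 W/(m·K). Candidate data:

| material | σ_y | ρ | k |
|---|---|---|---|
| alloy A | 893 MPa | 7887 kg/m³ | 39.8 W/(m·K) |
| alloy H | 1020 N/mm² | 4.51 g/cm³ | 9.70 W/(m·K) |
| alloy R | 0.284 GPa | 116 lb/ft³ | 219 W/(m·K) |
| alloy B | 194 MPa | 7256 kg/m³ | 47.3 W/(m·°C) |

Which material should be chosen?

Screen on constraints: k ≥ 24.8 W/(m·K). Survivors: alloy A, alloy R, alloy B.
After converting to SI:
  alloy A: σ_y = 893.0 MPa, ρ = 7887 kg/m³
  alloy R: σ_y = 284.0 MPa, ρ = 1858 kg/m³
  alloy B: σ_y = 194.0 MPa, ρ = 7256 kg/m³
  alloy R: M = 9.07×10⁻³
  alloy A: M = 3.79×10⁻³
  alloy B: M = 1.92×10⁻³
The maximum is for alloy R.

alloy R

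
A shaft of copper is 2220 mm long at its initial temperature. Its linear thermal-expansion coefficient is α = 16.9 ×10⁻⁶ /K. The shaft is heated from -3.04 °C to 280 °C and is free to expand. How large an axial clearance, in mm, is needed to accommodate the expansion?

ΔT = 280 − (-3.04) = 283.0 K.
ΔL = α·L₀·ΔT = 16.9×10⁻⁶ × 2220 mm × 283.0 K = 10.6 mm.

10.6 mm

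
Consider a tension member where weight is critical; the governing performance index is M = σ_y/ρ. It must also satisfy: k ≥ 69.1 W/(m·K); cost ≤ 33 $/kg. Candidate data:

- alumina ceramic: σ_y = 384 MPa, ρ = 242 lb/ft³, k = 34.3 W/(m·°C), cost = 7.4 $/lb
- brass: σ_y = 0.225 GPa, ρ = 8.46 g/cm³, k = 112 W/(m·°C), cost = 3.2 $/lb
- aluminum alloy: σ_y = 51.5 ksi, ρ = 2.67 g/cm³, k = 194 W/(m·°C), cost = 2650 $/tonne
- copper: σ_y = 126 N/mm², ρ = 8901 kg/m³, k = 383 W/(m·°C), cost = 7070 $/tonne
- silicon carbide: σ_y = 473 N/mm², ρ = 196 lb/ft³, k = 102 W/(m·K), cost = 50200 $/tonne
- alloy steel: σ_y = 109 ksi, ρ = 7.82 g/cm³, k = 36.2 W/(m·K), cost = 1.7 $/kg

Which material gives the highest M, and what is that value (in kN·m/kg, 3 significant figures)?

aluminum alloy, M = 133 kN·m/kg

Screen on constraints: k ≥ 69.1 W/(m·K); cost ≤ 33 $/kg. Survivors: brass, aluminum alloy, copper.
In SI units:
  brass: σ_y = 225.0 MPa, ρ = 8460 kg/m³
  aluminum alloy: σ_y = 355.1 MPa, ρ = 2670 kg/m³
  copper: σ_y = 126.0 MPa, ρ = 8901 kg/m³
  aluminum alloy: M = 133 kN·m/kg
  brass: M = 26.6 kN·m/kg
  copper: M = 14.2 kN·m/kg
Aluminum alloy ranks first.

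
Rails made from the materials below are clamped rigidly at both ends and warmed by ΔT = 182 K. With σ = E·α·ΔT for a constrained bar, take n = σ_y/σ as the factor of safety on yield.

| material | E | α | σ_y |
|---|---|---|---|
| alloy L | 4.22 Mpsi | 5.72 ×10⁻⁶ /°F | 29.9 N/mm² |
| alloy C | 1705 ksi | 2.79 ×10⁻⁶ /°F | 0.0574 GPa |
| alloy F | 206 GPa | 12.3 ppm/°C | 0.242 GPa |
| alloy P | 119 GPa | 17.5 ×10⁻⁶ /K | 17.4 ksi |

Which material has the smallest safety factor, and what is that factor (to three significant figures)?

alloy P, n = 0.317

Converting E to GPa, α to ×10⁻⁶/K, σ_y to MPa, then σ and n for each:
  alloy L: E = 29.10, α = 10.3, σ_y = 29.90 → σ = 54.5 MPa, n = 0.548
  alloy C: E = 11.76, α = 5.02, σ_y = 57.40 → σ = 10.7 MPa, n = 5.34
  alloy F: E = 206.0, α = 12.3, σ_y = 242.0 → σ = 461 MPa, n = 0.525
  alloy P: E = 119.0, α = 17.5, σ_y = 120.0 → σ = 379 MPa, n = 0.317
The minimum is alloy P at n = 0.317.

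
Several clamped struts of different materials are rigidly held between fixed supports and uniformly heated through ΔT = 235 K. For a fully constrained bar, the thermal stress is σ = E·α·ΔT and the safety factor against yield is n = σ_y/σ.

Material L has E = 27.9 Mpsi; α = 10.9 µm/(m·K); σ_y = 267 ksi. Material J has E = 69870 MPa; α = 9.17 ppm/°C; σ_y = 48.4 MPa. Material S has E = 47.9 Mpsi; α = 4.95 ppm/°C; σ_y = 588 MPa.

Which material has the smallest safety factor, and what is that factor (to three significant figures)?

material J, n = 0.321

In consistent units (E in GPa, α in ×10⁻⁶/K, σ_y in MPa):
  material L: E = 192.4, α = 10.9, σ_y = 1841 → σ = 493 MPa, n = 3.74
  material J: E = 69.87, α = 9.17, σ_y = 48.40 → σ = 151 MPa, n = 0.321
  material S: E = 330.3, α = 4.95, σ_y = 588.0 → σ = 384 MPa, n = 1.53
Smallest n: material J with n = 0.321.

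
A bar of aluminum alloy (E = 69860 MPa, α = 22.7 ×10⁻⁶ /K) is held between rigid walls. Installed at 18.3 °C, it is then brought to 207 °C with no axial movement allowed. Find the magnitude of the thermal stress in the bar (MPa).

299 MPa

E = 69860 MPa = 69.86 GPa.
ΔT = 188.7 K. Constrained thermal stress σ = E·α·ΔT = 69.86×10³ MPa × 22.7×10⁻⁶ × 188.7 = 299 MPa (compressive).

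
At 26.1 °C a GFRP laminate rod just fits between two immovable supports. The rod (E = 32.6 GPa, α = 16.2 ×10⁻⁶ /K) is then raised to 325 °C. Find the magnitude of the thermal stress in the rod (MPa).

ΔT = 298.9 K. Constrained thermal stress σ = E·α·ΔT = 32.60×10³ MPa × 16.2×10⁻⁶ × 298.9 = 158 MPa (compressive).

158 MPa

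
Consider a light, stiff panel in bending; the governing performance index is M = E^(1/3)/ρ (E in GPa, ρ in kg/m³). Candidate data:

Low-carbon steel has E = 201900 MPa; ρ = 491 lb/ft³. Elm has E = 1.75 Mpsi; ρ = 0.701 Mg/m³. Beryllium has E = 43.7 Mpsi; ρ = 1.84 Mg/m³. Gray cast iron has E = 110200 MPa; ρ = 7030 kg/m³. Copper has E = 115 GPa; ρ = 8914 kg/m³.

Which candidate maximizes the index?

beryllium

In SI units:
  low-carbon steel: E = 201.9 GPa, ρ = 7865 kg/m³
  elm: E = 12.07 GPa, ρ = 701.0 kg/m³
  beryllium: E = 301.3 GPa, ρ = 1840 kg/m³
  gray cast iron: E = 110.2 GPa, ρ = 7030 kg/m³
  copper: E = 115.0 GPa, ρ = 8914 kg/m³
  beryllium: M = 3.64×10⁻³
  elm: M = 3.27×10⁻³
  low-carbon steel: M = 0.746×10⁻³
  gray cast iron: M = 0.682×10⁻³
  copper: M = 0.546×10⁻³
Beryllium ranks first.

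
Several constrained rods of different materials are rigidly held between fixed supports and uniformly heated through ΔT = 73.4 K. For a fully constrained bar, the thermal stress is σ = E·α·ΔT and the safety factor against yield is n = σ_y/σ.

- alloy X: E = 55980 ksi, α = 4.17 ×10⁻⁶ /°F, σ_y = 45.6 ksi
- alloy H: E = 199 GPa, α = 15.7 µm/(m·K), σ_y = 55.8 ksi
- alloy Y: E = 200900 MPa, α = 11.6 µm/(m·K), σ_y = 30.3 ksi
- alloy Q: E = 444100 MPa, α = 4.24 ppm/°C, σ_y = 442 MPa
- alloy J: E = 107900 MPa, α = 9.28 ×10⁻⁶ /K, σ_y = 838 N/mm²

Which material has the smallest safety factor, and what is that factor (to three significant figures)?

With everything in SI (GPa, ×10⁻⁶/K, MPa):
  alloy X: E = 386.0, α = 7.51, σ_y = 314.4 → σ = 213 MPa, n = 1.48
  alloy H: E = 199.0, α = 15.7, σ_y = 384.7 → σ = 229 MPa, n = 1.68
  alloy Y: E = 200.9, α = 11.6, σ_y = 208.9 → σ = 171 MPa, n = 1.22
  alloy Q: E = 444.1, α = 4.24, σ_y = 442.0 → σ = 138 MPa, n = 3.20
  alloy J: E = 107.9, α = 9.28, σ_y = 838.0 → σ = 73.5 MPa, n = 11.4
Smallest n: alloy Y with n = 1.22.

alloy Y, n = 1.22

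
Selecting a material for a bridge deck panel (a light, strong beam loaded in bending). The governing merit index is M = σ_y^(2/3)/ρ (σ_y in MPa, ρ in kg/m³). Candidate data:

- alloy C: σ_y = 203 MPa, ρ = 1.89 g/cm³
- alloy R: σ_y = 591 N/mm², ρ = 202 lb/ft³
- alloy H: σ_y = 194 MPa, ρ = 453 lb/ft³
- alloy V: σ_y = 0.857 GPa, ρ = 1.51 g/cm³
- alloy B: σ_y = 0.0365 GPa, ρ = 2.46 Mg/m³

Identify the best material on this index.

alloy V

Convert each candidate to consistent units, then evaluate M:
  alloy C: σ_y = 203.0 MPa, ρ = 1890 kg/m³
  alloy R: σ_y = 591.0 MPa, ρ = 3236 kg/m³
  alloy H: σ_y = 194.0 MPa, ρ = 7256 kg/m³
  alloy V: σ_y = 857.0 MPa, ρ = 1510 kg/m³
  alloy B: σ_y = 36.50 MPa, ρ = 2460 kg/m³
  alloy V: M = 59.8×10⁻³
  alloy R: M = 21.8×10⁻³
  alloy C: M = 18.3×10⁻³
  alloy H: M = 4.62×10⁻³
  alloy B: M = 4.47×10⁻³
Alloy V has the largest M.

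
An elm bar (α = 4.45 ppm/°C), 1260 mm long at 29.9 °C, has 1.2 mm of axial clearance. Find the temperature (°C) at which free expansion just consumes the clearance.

244 °C

α·L₀·ΔT = 1.2 mm ⇒ ΔT = 1.2 / (4.45×10⁻⁶ × 1260.0) = 214.0 K.
T = 29.9 + 214.0 = 243.9 °C.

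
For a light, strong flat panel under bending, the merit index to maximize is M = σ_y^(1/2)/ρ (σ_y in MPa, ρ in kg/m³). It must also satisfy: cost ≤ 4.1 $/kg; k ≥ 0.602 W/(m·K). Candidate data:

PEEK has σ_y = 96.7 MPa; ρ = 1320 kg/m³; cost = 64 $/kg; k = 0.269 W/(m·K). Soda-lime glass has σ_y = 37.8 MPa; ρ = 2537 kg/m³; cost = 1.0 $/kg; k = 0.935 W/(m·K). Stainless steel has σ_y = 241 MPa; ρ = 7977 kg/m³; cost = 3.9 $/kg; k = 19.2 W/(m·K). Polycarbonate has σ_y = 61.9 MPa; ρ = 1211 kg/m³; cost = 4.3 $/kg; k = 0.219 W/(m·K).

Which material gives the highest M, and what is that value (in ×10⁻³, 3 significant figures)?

Screen on constraints: cost ≤ 4.1 $/kg; k ≥ 0.602 W/(m·K). Survivors: soda-lime glass, stainless steel.
Computing M directly (units already consistent):
  soda-lime glass: M = 2.42×10⁻³
  stainless steel: M = 1.95×10⁻³
Soda-lime glass has the largest M.

soda-lime glass, M = 2.42×10⁻³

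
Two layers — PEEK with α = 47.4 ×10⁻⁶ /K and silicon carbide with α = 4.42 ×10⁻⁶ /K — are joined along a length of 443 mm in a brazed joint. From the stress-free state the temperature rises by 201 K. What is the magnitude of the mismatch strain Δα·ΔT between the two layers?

8.64×10⁻³

Δα = |47.4 − 4.42|×10⁻⁶/K = 43.0×10⁻⁶/K.
Mismatch strain = Δα·ΔT = 43.0×10⁻⁶ × 201.0 = 8.64×10⁻³.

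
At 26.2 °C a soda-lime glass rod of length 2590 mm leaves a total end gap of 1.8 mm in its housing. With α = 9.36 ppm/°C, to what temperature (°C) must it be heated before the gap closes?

100 °C

α·L₀·ΔT = 1.8 mm ⇒ ΔT = 1.8 / (9.36×10⁻⁶ × 2590.0) = 74.25 K.
T = 26.2 + 74.25 = 100.5 °C.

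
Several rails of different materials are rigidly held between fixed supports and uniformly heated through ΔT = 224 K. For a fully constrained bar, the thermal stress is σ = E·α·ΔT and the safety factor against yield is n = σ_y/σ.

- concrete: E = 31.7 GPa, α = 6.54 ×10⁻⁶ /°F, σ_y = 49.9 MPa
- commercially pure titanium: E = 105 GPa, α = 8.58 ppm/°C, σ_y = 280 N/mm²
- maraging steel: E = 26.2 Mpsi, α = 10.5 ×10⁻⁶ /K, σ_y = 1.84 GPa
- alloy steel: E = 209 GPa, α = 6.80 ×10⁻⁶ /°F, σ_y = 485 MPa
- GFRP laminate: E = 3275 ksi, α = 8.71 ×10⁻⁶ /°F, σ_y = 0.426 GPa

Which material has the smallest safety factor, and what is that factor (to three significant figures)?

Per material, after unit conversion:
  concrete: E = 31.70, α = 11.8, σ_y = 49.90 → σ = 83.6 MPa, n = 0.597
  commercially pure titanium: E = 105.0, α = 8.58, σ_y = 280.0 → σ = 202 MPa, n = 1.39
  maraging steel: E = 180.6, α = 10.5, σ_y = 1840 → σ = 425 MPa, n = 4.33
  alloy steel: E = 209.0, α = 12.2, σ_y = 485.0 → σ = 573 MPa, n = 0.846
  GFRP laminate: E = 22.58, α = 15.7, σ_y = 426.0 → σ = 79.3 MPa, n = 5.37
Concrete has the lowest safety factor, n = 0.597.

concrete, n = 0.597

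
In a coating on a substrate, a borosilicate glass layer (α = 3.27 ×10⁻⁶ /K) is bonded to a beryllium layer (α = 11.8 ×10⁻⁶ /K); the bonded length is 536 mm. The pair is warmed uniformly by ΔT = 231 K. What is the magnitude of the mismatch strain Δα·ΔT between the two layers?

Δα = |3.27 − 11.8|×10⁻⁶/K = 8.53×10⁻⁶/K.
Mismatch strain = Δα·ΔT = 8.53×10⁻⁶ × 231.0 = 1.97×10⁻³.

1.97×10⁻³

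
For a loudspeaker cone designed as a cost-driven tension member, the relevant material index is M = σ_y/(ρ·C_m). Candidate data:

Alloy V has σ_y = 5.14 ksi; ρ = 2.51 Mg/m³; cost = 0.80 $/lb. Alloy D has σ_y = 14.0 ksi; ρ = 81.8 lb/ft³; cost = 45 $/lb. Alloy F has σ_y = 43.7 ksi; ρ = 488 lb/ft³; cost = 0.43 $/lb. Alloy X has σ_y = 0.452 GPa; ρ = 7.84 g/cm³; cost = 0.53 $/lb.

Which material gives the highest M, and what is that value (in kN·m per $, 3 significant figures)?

Normalizing units and computing the index:
  alloy V: σ_y = 35.44 MPa, ρ = 2510 kg/m³, cost = 1.764 $/kg
  alloy D: σ_y = 96.53 MPa, ρ = 1310 kg/m³, cost = 99.21 $/kg
  alloy F: σ_y = 301.3 MPa, ρ = 7817 kg/m³, cost = 0.9480 $/kg
  alloy X: σ_y = 452.0 MPa, ρ = 7840 kg/m³, cost = 1.168 $/kg
  alloy X: M = 49.3 kN·m per $
  alloy F: M = 40.7 kN·m per $
  alloy V: M = 8.01 kN·m per $
  alloy D: M = 0.743 kN·m per $
The maximum is for alloy X.

alloy X, M = 49.3 kN·m per $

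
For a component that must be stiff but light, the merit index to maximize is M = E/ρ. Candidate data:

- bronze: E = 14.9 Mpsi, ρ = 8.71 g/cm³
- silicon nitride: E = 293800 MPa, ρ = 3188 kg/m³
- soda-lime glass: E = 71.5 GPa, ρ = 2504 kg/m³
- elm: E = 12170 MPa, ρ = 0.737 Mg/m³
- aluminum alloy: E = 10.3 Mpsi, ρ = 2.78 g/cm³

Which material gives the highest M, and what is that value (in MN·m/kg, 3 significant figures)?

Putting every candidate on a common basis:
  bronze: E = 102.7 GPa, ρ = 8710 kg/m³
  silicon nitride: E = 293.8 GPa, ρ = 3188 kg/m³
  soda-lime glass: E = 71.50 GPa, ρ = 2504 kg/m³
  elm: E = 12.17 GPa, ρ = 737.0 kg/m³
  aluminum alloy: E = 71.02 GPa, ρ = 2780 kg/m³
  silicon nitride: M = 92.2 MN·m/kg
  soda-lime glass: M = 28.6 MN·m/kg
  aluminum alloy: M = 25.5 MN·m/kg
  elm: M = 16.5 MN·m/kg
  bronze: M = 11.8 MN·m/kg
Highest index: silicon nitride.

silicon nitride, M = 92.2 MN·m/kg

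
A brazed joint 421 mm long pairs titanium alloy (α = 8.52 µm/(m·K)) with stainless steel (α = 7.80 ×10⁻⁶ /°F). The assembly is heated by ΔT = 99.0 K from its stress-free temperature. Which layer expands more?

stainless steel: α = 7.80×10⁻⁶/°F × 9/5 = 14.0×10⁻⁶/K.
α(titanium alloy) = 8.52×10⁻⁶/K vs α(stainless steel) = 14.0×10⁻⁶/K.
Higher α expands more for the same ΔT: stainless steel.

stainless steel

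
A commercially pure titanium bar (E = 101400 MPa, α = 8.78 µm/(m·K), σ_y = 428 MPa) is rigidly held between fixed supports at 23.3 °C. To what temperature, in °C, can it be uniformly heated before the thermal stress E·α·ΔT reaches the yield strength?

E = 101400 MPa = 101.4 GPa.
E·α·ΔT = 428.0 MPa ⇒ ΔT = 428.0 / (101.4×10³ × 8.78×10⁻⁶) = 480.7 K.
T = 23.3 + 480.7 = 504.0 °C.

504 °C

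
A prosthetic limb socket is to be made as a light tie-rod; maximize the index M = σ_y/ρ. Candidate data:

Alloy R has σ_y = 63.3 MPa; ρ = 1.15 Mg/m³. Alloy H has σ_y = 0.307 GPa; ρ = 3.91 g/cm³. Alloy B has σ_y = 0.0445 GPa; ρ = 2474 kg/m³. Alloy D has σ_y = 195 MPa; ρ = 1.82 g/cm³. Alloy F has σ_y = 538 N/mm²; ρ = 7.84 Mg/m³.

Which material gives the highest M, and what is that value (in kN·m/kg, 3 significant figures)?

Normalizing units and computing the index:
  alloy R: σ_y = 63.30 MPa, ρ = 1150 kg/m³
  alloy H: σ_y = 307.0 MPa, ρ = 3910 kg/m³
  alloy B: σ_y = 44.50 MPa, ρ = 2474 kg/m³
  alloy D: σ_y = 195.0 MPa, ρ = 1820 kg/m³
  alloy F: σ_y = 538.0 MPa, ρ = 7840 kg/m³
  alloy D: M = 107 kN·m/kg
  alloy H: M = 78.5 kN·m/kg
  alloy F: M = 68.6 kN·m/kg
  alloy R: M = 55.0 kN·m/kg
  alloy B: M = 18.0 kN·m/kg
Alloy D ranks first.

alloy D, M = 107 kN·m/kg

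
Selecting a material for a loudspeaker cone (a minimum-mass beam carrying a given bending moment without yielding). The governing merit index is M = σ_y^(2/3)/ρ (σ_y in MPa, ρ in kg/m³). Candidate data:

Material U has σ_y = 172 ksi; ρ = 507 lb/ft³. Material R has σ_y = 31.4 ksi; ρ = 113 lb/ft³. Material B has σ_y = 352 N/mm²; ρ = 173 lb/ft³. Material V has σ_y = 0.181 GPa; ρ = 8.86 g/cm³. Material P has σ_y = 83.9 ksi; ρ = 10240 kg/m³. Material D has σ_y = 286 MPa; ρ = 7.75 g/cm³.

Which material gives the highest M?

Putting every candidate on a common basis:
  material U: σ_y = 1186 MPa, ρ = 8121 kg/m³
  material R: σ_y = 216.5 MPa, ρ = 1810 kg/m³
  material B: σ_y = 352.0 MPa, ρ = 2771 kg/m³
  material V: σ_y = 181.0 MPa, ρ = 8860 kg/m³
  material P: σ_y = 578.5 MPa, ρ = 10240 kg/m³
  material D: σ_y = 286.0 MPa, ρ = 7750 kg/m³
  material R: M = 19.9×10⁻³
  material B: M = 18.0×10⁻³
  material U: M = 13.8×10⁻³
  material P: M = 6.78×10⁻³
  material D: M = 5.60×10⁻³
  material V: M = 3.61×10⁻³
Material R ranks first.

material R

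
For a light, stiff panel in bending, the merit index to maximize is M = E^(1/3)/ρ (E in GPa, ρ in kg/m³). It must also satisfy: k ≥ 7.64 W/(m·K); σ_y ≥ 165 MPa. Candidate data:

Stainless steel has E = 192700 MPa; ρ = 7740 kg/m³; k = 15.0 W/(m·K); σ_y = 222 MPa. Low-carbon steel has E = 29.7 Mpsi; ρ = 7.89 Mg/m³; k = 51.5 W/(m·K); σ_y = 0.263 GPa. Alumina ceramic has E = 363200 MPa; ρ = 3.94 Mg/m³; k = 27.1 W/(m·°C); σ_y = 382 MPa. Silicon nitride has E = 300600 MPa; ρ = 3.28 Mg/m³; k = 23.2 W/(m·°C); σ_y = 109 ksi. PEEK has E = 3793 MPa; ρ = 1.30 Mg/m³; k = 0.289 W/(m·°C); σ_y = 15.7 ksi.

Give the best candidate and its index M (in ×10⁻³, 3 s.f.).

silicon nitride, M = 2.04×10⁻³

Screen on constraints: k ≥ 7.64 W/(m·K); σ_y ≥ 165 MPa. Survivors: stainless steel, low-carbon steel, alumina ceramic, silicon nitride.
After converting to SI:
  stainless steel: E = 192.7 GPa, ρ = 7740 kg/m³
  low-carbon steel: E = 204.8 GPa, ρ = 7890 kg/m³
  alumina ceramic: E = 363.2 GPa, ρ = 3940 kg/m³
  silicon nitride: E = 300.6 GPa, ρ = 3280 kg/m³
  silicon nitride: M = 2.04×10⁻³
  alumina ceramic: M = 1.81×10⁻³
  low-carbon steel: M = 0.747×10⁻³
  stainless steel: M = 0.746×10⁻³
The maximum is for silicon nitride.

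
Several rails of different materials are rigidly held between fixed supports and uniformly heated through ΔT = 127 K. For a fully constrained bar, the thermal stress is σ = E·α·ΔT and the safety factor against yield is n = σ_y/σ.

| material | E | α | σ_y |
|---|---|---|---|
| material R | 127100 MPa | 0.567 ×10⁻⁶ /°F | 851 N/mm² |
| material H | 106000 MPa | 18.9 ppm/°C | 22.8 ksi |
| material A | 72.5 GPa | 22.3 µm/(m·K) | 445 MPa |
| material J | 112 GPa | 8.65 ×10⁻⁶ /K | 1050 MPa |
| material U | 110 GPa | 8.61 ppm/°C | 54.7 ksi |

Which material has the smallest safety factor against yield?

Per material, after unit conversion:
  material R: E = 127.1, α = 1.02, σ_y = 851.0 → σ = 16.5 MPa, n = 51.7
  material H: E = 106.0, α = 18.9, σ_y = 157.2 → σ = 254 MPa, n = 0.618
  material A: E = 72.50, α = 22.3, σ_y = 445.0 → σ = 205 MPa, n = 2.17
  material J: E = 112.0, α = 8.65, σ_y = 1050 → σ = 123 MPa, n = 8.53
  material U: E = 110.0, α = 8.61, σ_y = 377.1 → σ = 120 MPa, n = 3.14
The minimum is material H at n = 0.618.

material H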